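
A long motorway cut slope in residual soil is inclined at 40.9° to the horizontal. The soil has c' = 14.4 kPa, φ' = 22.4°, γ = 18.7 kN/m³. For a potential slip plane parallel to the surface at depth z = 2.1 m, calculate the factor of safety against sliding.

FS = 1.22

For an infinite slope with a slip plane parallel to the surface (no pore pressure): FS = [c' + γz cos²β tanφ'] / [γz sinβ cosβ].
γz = 18.7·2.1 = 39.27 kN/m²
Numerator = 14.4 + 39.27·cos²40.9°·tan22.4° = 14.4 + 39.27·0.5713·0.4122 = 23.647 kPa
Denominator = 39.27·sin40.9°·cos40.9° = 39.27·0.6547·0.7559 = 19.434 kPa
FS = 23.647 / 19.434 = 1.217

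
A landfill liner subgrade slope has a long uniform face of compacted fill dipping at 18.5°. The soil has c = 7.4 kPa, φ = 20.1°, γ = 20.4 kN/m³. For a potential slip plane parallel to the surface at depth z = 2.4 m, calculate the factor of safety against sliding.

For an infinite slope with a slip plane parallel to the surface (no pore pressure): FS = [c + γz cos²β tanφ] / [γz sinβ cosβ].
γz = 20.4·2.4 = 48.96 kN/m²
Numerator = 7.4 + 48.96·cos²18.5°·tan20.1° = 7.4 + 48.96·0.8993·0.3659 = 23.513 kPa
Denominator = 48.96·sin18.5°·cos18.5° = 48.96·0.3173·0.9483 = 14.732 kPa
FS = 23.513 / 14.732 = 1.596

FS = 1.60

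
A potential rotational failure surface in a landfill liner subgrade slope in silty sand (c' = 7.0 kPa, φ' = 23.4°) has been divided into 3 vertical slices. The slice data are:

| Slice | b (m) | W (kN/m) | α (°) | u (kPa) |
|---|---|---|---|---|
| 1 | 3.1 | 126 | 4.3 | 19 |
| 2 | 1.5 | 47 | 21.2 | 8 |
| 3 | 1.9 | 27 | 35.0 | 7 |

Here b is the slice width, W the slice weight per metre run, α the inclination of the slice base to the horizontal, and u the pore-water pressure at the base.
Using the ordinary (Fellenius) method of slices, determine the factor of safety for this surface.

FS = 2.24

Ordinary method of slices: FS = Σ[c'·Δl_i + (W_i cosα_i − u_i·Δl_i)·tanφ'] / Σ W_i sinα_i, with Δl_i = b_i / cosα_i.
Slice 1: Δl = 3.1/cos4.3° = 3.109 m; N'_1 = 126·cos4.3° − 19·3.109 = 66.6; c'Δl = 21.76; W sinα = 9.4
Slice 2: Δl = 1.5/cos21.2° = 1.609 m; N'_2 = 47·cos21.2° − 8·1.609 = 30.9; c'Δl = 11.26; W sinα = 17.0
Slice 3: Δl = 1.9/cos35.0° = 2.319 m; N'_3 = 27·cos35.0° − 7·2.319 = 5.9; c'Δl = 16.24; W sinα = 15.5
Σc'Δl = 49.3 kN/m; ΣN' = 103.4 kN/m; ΣW sinα = 41.9 kN/m
Resisting = 49.3 + 103.4·tan23.4° = 49.3 + 44.7 = 94.0 kN/m
FS = 94.0 / 41.9 = 2.242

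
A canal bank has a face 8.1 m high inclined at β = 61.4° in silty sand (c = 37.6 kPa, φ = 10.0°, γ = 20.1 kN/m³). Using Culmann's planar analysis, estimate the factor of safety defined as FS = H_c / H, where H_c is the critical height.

H_c = (4c/γ) · sinβ cosφ / [1 − cos(β − φ)]
    = (4·37.6/20.1) · sin61.4°·cos10.0° / [1 − cos51.4°]
    = 7.483 · 0.8646 / 0.3761 = 17.20 m
FS = H_c / H = 17.20 / 8.1 = 2.124

FS = 2.12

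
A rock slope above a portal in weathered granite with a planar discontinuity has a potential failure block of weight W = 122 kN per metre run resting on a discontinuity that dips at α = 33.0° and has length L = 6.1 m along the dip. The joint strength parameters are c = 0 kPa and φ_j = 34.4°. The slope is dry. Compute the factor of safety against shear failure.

Resolving the block weight along and normal to the plane and applying the Mohr–Coulomb strength on the joint:
N' = W cosα = 122·cos33.0° = 102.3 kN/m
Driving force T = W sinα = 122·sin33.0° = 66.4 kN/m
Resisting force R = c·L + N'·tanφ_j = 0·6.1 + 102.3·tan34.4° = 0.0 + 70.1 = 70.1 kN/m
FS = R / T = 70.1 / 66.4 = 1.054

FS = 1.05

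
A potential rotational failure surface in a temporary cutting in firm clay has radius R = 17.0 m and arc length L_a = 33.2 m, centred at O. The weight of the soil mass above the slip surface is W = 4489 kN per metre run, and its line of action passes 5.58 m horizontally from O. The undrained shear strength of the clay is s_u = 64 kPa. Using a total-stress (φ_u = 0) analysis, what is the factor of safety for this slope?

Taking moments about the centre O, the resisting moment is provided by the undrained shear strength acting along the arc:
M_R = s_u·L_a·R = 64·33.20·17.0 = 36121.6 kN·m/m
M_D = W·d = 4489·5.58 = 25048.6 kN·m/m
FS = M_R / M_D = 36121.6 / 25048.6 = 1.442

FS = 1.44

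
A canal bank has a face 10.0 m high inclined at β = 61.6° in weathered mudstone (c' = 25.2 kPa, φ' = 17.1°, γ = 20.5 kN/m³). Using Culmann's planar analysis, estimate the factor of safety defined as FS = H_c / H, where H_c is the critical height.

H_c = (4c'/γ) · sinβ cosφ' / [1 − cos(β − φ')]
    = (4·25.2/20.5) · sin61.6°·cos17.1° / [1 − cos44.5°]
    = 4.917 · 0.8408 / 0.2867 = 14.42 m
FS = H_c / H = 14.42 / 10.0 = 1.442

FS = 1.44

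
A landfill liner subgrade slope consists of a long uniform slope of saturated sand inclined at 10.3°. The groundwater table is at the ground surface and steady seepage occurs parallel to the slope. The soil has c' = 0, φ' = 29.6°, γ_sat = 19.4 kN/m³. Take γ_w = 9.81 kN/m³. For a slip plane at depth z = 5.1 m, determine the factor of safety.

FS = 1.55

With seepage parallel to the slope and the water table at the surface, the effective normal stress on the slip plane uses the buoyant unit weight γ' = γ_sat − γ_w while the driving shear stress uses γ_sat:
FS = [c' + γ' z cos²β tanφ'] / [γ_sat z sinβ cosβ]
(For c' = 0 this reduces to FS = (γ'/γ_sat)·tanφ'/tanβ.)
γ' = 19.4 − 9.81 = 9.59 kN/m³
Numerator = 0.0 + 9.59·5.1·cos²10.3°·tan29.6° = 0.0 + 9.59·5.1·0.9680·0.5681 = 26.896 kPa
Denominator = 19.4·5.1·sin10.3°·cos10.3° = 19.4·5.1·0.1788·0.9839 = 17.406 kPa
FS = 26.896 / 17.406 = 1.545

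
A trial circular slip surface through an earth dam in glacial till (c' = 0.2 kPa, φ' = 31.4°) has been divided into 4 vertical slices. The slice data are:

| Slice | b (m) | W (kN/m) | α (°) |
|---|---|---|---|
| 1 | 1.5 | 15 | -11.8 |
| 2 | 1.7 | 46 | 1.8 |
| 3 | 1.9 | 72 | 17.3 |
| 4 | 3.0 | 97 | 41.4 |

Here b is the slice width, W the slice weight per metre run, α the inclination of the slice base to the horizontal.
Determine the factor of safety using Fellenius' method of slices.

Ordinary method of slices: FS = Σ[c'·Δl_i + (W_i cosα_i)·tanφ'] / Σ W_i sinα_i, with Δl_i = b_i / cosα_i.
Slice 1: Δl = 1.5/cos(-11.8°) = 1.532 m; N'_1 = 15·cos(-11.8°) = 14.7; c'Δl = 0.31; W sinα = -3.1
Slice 2: Δl = 1.7/cos1.8° = 1.701 m; N'_2 = 46·cos1.8° = 46.0; c'Δl = 0.34; W sinα = 1.4
Slice 3: Δl = 1.9/cos17.3° = 1.990 m; N'_3 = 72·cos17.3° = 68.7; c'Δl = 0.40; W sinα = 21.4
Slice 4: Δl = 3.0/cos41.4° = 3.999 m; N'_4 = 97·cos41.4° = 72.8; c'Δl = 0.80; W sinα = 64.1
Σc'Δl = 1.8 kN/m; ΣN' = 202.2 kN/m; ΣW sinα = 83.9 kN/m
Resisting = 1.8 + 202.2·tan31.4° = 1.8 + 123.4 = 125.2 kN/m
FS = 125.2 / 83.9 = 1.492

FS = 1.49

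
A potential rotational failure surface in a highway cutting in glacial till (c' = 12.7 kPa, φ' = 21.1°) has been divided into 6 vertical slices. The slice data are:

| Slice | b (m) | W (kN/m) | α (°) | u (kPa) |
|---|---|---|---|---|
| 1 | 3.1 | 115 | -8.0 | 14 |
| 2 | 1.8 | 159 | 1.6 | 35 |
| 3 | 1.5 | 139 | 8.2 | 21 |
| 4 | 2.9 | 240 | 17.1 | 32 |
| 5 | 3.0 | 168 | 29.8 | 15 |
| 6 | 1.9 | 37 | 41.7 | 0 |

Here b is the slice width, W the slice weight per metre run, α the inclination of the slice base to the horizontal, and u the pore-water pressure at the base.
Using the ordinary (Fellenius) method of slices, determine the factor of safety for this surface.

Ordinary method of slices: FS = Σ[c'·Δl_i + (W_i cosα_i − u_i·Δl_i)·tanφ'] / Σ W_i sinα_i, with Δl_i = b_i / cosα_i.
Slice 1: Δl = 3.1/cos(-8.0°) = 3.130 m; N'_1 = 115·cos(-8.0°) − 14·3.130 = 70.1; c'Δl = 39.76; W sinα = -16.0
Slice 2: Δl = 1.8/cos1.6° = 1.801 m; N'_2 = 159·cos1.6° − 35·1.801 = 95.9; c'Δl = 22.87; W sinα = 4.4
Slice 3: Δl = 1.5/cos8.2° = 1.515 m; N'_3 = 139·cos8.2° − 21·1.515 = 105.8; c'Δl = 19.25; W sinα = 19.8
Slice 4: Δl = 2.9/cos17.1° = 3.034 m; N'_4 = 240·cos17.1° − 32·3.034 = 132.3; c'Δl = 38.53; W sinα = 70.6
Slice 5: Δl = 3.0/cos29.8° = 3.457 m; N'_5 = 168·cos29.8° − 15·3.457 = 93.9; c'Δl = 43.91; W sinα = 83.5
Slice 6: Δl = 1.9/cos41.7° = 2.545 m; N'_6 = 37·cos41.7° − 0·2.545 = 27.6; c'Δl = 32.32; W sinα = 24.6
Σc'Δl = 196.6 kN/m; ΣN' = 525.6 kN/m; ΣW sinα = 186.9 kN/m
Resisting = 196.6 + 525.6·tan21.1° = 196.6 + 202.8 = 399.4 kN/m
FS = 399.4 / 186.9 = 2.137

FS = 2.14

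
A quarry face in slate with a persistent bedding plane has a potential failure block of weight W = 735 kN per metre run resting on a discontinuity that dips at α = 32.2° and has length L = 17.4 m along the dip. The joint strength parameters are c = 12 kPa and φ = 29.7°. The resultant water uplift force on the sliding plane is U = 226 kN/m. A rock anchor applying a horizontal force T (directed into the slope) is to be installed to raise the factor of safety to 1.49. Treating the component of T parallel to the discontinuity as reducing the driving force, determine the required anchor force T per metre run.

Resolving forces along and normal to the sliding plane, with the horizontal anchor force T adding T·sinα to the effective normal force and T·cosα acting up the plane against the driving force:
FS = [cL + (W cosα − U + T sinα) tanφ] / [W sinα − T cosα]
Without the anchor: N' = 396.0 kN/m, driving T_d = 391.7 kN/m, resisting R = 12·17.4 + 396.0·tan29.7° = 434.6 kN/m, FS = 1.11.
Setting FS = 1.49 and solving for T:
1.49·(391.7 − T cos32.2°) = 434.6 + T sin32.2°·tan29.7°
T·(sin32.2°·tan29.7° + 1.49·cos32.2°) = 1.49·391.7 − 434.6
T·(0.5329·0.5704 + 1.49·0.8462) = 583.6 − 434.6 = 148.9
T·1.5648 = 148.9
T = 95.2 kN/m

T = 95 kN/m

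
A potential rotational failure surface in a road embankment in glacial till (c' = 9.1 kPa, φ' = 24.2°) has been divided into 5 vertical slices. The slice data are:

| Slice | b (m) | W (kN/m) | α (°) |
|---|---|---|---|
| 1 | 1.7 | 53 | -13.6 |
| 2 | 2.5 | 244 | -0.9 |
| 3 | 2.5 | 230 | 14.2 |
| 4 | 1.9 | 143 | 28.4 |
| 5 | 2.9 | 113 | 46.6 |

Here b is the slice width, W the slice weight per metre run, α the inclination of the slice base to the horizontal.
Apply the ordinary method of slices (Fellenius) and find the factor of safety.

FS = 2.34

Ordinary method of slices: FS = Σ[c'·Δl_i + (W_i cosα_i)·tanφ'] / Σ W_i sinα_i, with Δl_i = b_i / cosα_i.
Slice 1: Δl = 1.7/cos(-13.6°) = 1.749 m; N'_1 = 53·cos(-13.6°) = 51.5; c'Δl = 15.92; W sinα = -12.5
Slice 2: Δl = 2.5/cos(-0.9°) = 2.500 m; N'_2 = 244·cos(-0.9°) = 244.0; c'Δl = 22.75; W sinα = -3.8
Slice 3: Δl = 2.5/cos14.2° = 2.579 m; N'_3 = 230·cos14.2° = 223.0; c'Δl = 23.47; W sinα = 56.4
Slice 4: Δl = 1.9/cos28.4° = 2.160 m; N'_4 = 143·cos28.4° = 125.8; c'Δl = 19.66; W sinα = 68.0
Slice 5: Δl = 2.9/cos46.6° = 4.221 m; N'_5 = 113·cos46.6° = 77.6; c'Δl = 38.41; W sinα = 82.1
Σc'Δl = 120.2 kN/m; ΣN' = 721.9 kN/m; ΣW sinα = 190.2 kN/m
Resisting = 120.2 + 721.9·tan24.2° = 120.2 + 324.4 = 444.6 kN/m
FS = 444.6 / 190.2 = 2.337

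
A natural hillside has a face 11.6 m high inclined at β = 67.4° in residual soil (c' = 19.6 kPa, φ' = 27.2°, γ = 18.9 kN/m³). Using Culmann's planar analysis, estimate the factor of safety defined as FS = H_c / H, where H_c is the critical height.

H_c = (4c'/γ) · sinβ cosφ' / [1 − cos(β − φ')]
    = (4·19.6/18.9) · sin67.4°·cos27.2° / [1 − cos40.2°]
    = 4.148 · 0.8211 / 0.2362 = 14.42 m
FS = H_c / H = 14.42 / 11.6 = 1.243

FS = 1.24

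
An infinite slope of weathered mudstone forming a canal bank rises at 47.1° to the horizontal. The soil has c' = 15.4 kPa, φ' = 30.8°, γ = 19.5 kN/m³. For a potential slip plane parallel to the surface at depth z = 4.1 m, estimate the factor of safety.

FS = 0.94

For an infinite slope with a slip plane parallel to the surface (no pore pressure): FS = [c' + γz cos²β tanφ'] / [γz sinβ cosβ].
γz = 19.5·4.1 = 79.95 kN/m²
Numerator = 15.4 + 79.95·cos²47.1°·tan30.8° = 15.4 + 79.95·0.4634·0.5961 = 37.485 kPa
Denominator = 79.95·sin47.1°·cos47.1° = 79.95·0.7325·0.6807 = 39.868 kPa
FS = 37.485 / 39.868 = 0.940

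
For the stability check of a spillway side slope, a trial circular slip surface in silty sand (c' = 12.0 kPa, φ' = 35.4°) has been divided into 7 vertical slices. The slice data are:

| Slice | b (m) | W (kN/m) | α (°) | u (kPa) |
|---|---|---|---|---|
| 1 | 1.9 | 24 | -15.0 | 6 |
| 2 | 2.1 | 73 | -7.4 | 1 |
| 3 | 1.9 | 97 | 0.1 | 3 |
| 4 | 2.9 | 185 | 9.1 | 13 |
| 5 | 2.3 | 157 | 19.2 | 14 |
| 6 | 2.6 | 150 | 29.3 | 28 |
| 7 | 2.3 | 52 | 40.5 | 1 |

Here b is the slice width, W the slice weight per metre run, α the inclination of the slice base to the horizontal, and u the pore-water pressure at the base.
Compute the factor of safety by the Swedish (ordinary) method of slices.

FS = 3.33

Ordinary method of slices: FS = Σ[c'·Δl_i + (W_i cosα_i − u_i·Δl_i)·tanφ'] / Σ W_i sinα_i, with Δl_i = b_i / cosα_i.
Slice 1: Δl = 1.9/cos(-15.0°) = 1.967 m; N'_1 = 24·cos(-15.0°) − 6·1.967 = 11.4; c'Δl = 23.60; W sinα = -6.2
Slice 2: Δl = 2.1/cos(-7.4°) = 2.118 m; N'_2 = 73·cos(-7.4°) − 1·2.118 = 70.3; c'Δl = 25.41; W sinα = -9.4
Slice 3: Δl = 1.9/cos0.1° = 1.900 m; N'_3 = 97·cos0.1° − 3·1.900 = 91.3; c'Δl = 22.80; W sinα = 0.2
Slice 4: Δl = 2.9/cos9.1° = 2.937 m; N'_4 = 185·cos9.1° − 13·2.937 = 144.5; c'Δl = 35.24; W sinα = 29.3
Slice 5: Δl = 2.3/cos19.2° = 2.435 m; N'_5 = 157·cos19.2° − 14·2.435 = 114.2; c'Δl = 29.23; W sinα = 51.6
Slice 6: Δl = 2.6/cos29.3° = 2.981 m; N'_6 = 150·cos29.3° − 28·2.981 = 47.3; c'Δl = 35.78; W sinα = 73.4
Slice 7: Δl = 2.3/cos40.5° = 3.025 m; N'_7 = 52·cos40.5° − 1·3.025 = 36.5; c'Δl = 36.30; W sinα = 33.8
Σc'Δl = 208.4 kN/m; ΣN' = 515.5 kN/m; ΣW sinα = 172.6 kN/m
Resisting = 208.4 + 515.5·tan35.4° = 208.4 + 366.3 = 574.7 kN/m
FS = 574.7 / 172.6 = 3.329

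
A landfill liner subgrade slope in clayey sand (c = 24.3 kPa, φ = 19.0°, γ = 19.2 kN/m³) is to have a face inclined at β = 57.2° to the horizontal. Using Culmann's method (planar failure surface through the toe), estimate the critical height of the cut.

Culmann's analysis gives the critical failure plane at α_cr = (β + φ)/2 = (57.2 + 19.0)/2 = 38.1°, and the critical height
H_c = (4c/γ) · sinβ cosφ / [1 − cos(β − φ)]
    = (4·24.3/19.2) · sin57.2°·cos19.0° / [1 − cos(38.2°)]
    = 5.062 · 0.8406·0.9455 / [1 − 0.7859]
    = 5.062 · 0.7948 / 0.2141
    = 18.79 m

H_c = 18.79 m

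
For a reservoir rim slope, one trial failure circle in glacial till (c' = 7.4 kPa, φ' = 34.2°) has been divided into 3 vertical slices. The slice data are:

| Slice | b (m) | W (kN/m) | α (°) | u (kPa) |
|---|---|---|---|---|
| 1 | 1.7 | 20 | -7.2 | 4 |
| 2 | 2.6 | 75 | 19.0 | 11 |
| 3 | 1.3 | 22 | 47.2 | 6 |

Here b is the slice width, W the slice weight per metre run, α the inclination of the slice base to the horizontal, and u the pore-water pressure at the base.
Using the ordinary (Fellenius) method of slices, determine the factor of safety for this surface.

FS = 2.26

Ordinary method of slices: FS = Σ[c'·Δl_i + (W_i cosα_i − u_i·Δl_i)·tanφ'] / Σ W_i sinα_i, with Δl_i = b_i / cosα_i.
Slice 1: Δl = 1.7/cos(-7.2°) = 1.714 m; N'_1 = 20·cos(-7.2°) − 4·1.714 = 13.0; c'Δl = 12.68; W sinα = -2.5
Slice 2: Δl = 2.6/cos19.0° = 2.750 m; N'_2 = 75·cos19.0° − 11·2.750 = 40.7; c'Δl = 20.35; W sinα = 24.4
Slice 3: Δl = 1.3/cos47.2° = 1.913 m; N'_3 = 22·cos47.2° − 6·1.913 = 3.5; c'Δl = 14.16; W sinα = 16.1
Σc'Δl = 47.2 kN/m; ΣN' = 57.1 kN/m; ΣW sinα = 38.1 kN/m
Resisting = 47.2 + 57.1·tan34.2° = 47.2 + 38.8 = 86.0 kN/m
FS = 86.0 / 38.1 = 2.260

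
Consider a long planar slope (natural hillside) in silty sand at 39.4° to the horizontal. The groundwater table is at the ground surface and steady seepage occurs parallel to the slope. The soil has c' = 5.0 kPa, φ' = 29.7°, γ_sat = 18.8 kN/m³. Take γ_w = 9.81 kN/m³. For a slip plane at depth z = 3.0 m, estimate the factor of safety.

FS = 0.51

With seepage parallel to the slope and the water table at the surface, the effective normal stress on the slip plane uses the buoyant unit weight γ' = γ_sat − γ_w while the driving shear stress uses γ_sat:
FS = [c' + γ' z cos²β tanφ'] / [γ_sat z sinβ cosβ]
γ' = 18.8 − 9.81 = 8.99 kN/m³
Numerator = 5.0 + 8.99·3.0·cos²39.4°·tan29.7° = 5.0 + 8.99·3.0·0.5971·0.5704 = 14.186 kPa
Denominator = 18.8·3.0·sin39.4°·cos39.4° = 18.8·3.0·0.6347·0.7727 = 27.663 kPa
FS = 14.186 / 27.663 = 0.513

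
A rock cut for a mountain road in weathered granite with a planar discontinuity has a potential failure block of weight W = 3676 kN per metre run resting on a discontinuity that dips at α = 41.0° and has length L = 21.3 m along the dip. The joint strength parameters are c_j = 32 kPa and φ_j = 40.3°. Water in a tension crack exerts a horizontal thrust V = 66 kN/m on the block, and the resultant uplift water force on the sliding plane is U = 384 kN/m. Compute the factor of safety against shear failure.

FS = 1.09

Resolving the block weight along and normal to the plane and applying the Mohr–Coulomb strength on the joint:
N' = W cosα − U − V sinα = 3676·cos41.0° − 384 − 66·sin41.0° = 2347.0 kN/m
Driving force T = W sinα + V cosα = 3676·sin41.0° + 66·cos41.0° = 2461.5 kN/m
Resisting force R = c_j·L + N'·tanφ_j = 32·21.3 + 2347.0·tan40.3° = 681.6 + 1990.4 = 2672.0 kN/m
FS = R / T = 2672.0 / 2461.5 = 1.086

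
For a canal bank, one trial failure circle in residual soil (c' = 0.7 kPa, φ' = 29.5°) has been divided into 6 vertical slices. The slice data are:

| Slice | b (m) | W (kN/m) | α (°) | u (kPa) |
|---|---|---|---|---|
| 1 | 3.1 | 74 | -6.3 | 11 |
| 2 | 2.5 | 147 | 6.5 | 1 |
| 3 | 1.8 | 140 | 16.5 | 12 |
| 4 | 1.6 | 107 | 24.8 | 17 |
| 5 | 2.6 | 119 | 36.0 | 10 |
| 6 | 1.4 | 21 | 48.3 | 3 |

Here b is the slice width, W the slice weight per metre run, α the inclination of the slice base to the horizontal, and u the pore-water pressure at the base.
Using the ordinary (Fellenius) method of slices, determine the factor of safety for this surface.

FS = 1.43

Ordinary method of slices: FS = Σ[c'·Δl_i + (W_i cosα_i − u_i·Δl_i)·tanφ'] / Σ W_i sinα_i, with Δl_i = b_i / cosα_i.
Slice 1: Δl = 3.1/cos(-6.3°) = 3.119 m; N'_1 = 74·cos(-6.3°) − 11·3.119 = 39.2; c'Δl = 2.18; W sinα = -8.1
Slice 2: Δl = 2.5/cos6.5° = 2.516 m; N'_2 = 147·cos6.5° − 1·2.516 = 143.5; c'Δl = 1.76; W sinα = 16.6
Slice 3: Δl = 1.8/cos16.5° = 1.877 m; N'_3 = 140·cos16.5° − 12·1.877 = 111.7; c'Δl = 1.31; W sinα = 39.8
Slice 4: Δl = 1.6/cos24.8° = 1.763 m; N'_4 = 107·cos24.8° − 17·1.763 = 67.2; c'Δl = 1.23; W sinα = 44.9
Slice 5: Δl = 2.6/cos36.0° = 3.214 m; N'_5 = 119·cos36.0° − 10·3.214 = 64.1; c'Δl = 2.25; W sinα = 69.9
Slice 6: Δl = 1.4/cos48.3° = 2.105 m; N'_6 = 21·cos48.3° − 3·2.105 = 7.7; c'Δl = 1.47; W sinα = 15.7
Σc'Δl = 10.2 kN/m; ΣN' = 433.5 kN/m; ΣW sinα = 178.8 kN/m
Resisting = 10.2 + 433.5·tan29.5° = 10.2 + 245.2 = 255.5 kN/m
FS = 255.5 / 178.8 = 1.429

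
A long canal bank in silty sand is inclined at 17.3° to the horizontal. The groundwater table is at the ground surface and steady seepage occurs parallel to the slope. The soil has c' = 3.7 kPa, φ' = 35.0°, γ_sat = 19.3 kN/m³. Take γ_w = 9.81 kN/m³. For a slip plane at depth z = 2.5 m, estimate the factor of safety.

With seepage parallel to the slope and the water table at the surface, the effective normal stress on the slip plane uses the buoyant unit weight γ' = γ_sat − γ_w while the driving shear stress uses γ_sat:
FS = [c' + γ' z cos²β tanφ'] / [γ_sat z sinβ cosβ]
γ' = 19.3 − 9.81 = 9.49 kN/m³
Numerator = 3.7 + 9.49·2.5·cos²17.3°·tan35.0° = 3.7 + 9.49·2.5·0.9116·0.7002 = 18.843 kPa
Denominator = 19.3·2.5·sin17.3°·cos17.3° = 19.3·2.5·0.2974·0.9548 = 13.699 kPa
FS = 18.843 / 13.699 = 1.376

FS = 1.38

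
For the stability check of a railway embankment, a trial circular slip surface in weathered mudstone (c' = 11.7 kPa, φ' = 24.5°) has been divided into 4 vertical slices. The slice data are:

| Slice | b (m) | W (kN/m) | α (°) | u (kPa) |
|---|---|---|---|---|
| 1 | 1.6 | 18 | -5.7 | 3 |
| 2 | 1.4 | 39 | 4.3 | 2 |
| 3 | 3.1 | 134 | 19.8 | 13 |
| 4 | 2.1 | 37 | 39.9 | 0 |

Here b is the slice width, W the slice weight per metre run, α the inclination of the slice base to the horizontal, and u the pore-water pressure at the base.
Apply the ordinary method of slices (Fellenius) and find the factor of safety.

Ordinary method of slices: FS = Σ[c'·Δl_i + (W_i cosα_i − u_i·Δl_i)·tanφ'] / Σ W_i sinα_i, with Δl_i = b_i / cosα_i.
Slice 1: Δl = 1.6/cos(-5.7°) = 1.608 m; N'_1 = 18·cos(-5.7°) − 3·1.608 = 13.1; c'Δl = 18.81; W sinα = -1.8
Slice 2: Δl = 1.4/cos4.3° = 1.404 m; N'_2 = 39·cos4.3° − 2·1.404 = 36.1; c'Δl = 16.43; W sinα = 2.9
Slice 3: Δl = 3.1/cos19.8° = 3.295 m; N'_3 = 134·cos19.8° − 13·3.295 = 83.2; c'Δl = 38.55; W sinα = 45.4
Slice 4: Δl = 2.1/cos39.9° = 2.737 m; N'_4 = 37·cos39.9° − 0·2.737 = 28.4; c'Δl = 32.03; W sinα = 23.7
Σc'Δl = 105.8 kN/m; ΣN' = 160.8 kN/m; ΣW sinα = 70.3 kN/m
Resisting = 105.8 + 160.8·tan24.5° = 105.8 + 73.3 = 179.1 kN/m
FS = 179.1 / 70.3 = 2.549

FS = 2.55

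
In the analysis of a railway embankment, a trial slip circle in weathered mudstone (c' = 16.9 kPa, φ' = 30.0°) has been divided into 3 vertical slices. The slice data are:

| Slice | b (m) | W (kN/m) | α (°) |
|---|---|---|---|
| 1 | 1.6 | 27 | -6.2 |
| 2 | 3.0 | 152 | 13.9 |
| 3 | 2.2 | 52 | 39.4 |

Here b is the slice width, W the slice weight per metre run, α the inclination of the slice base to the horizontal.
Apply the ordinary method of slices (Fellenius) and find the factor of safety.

FS = 3.77

Ordinary method of slices: FS = Σ[c'·Δl_i + (W_i cosα_i)·tanφ'] / Σ W_i sinα_i, with Δl_i = b_i / cosα_i.
Slice 1: Δl = 1.6/cos(-6.2°) = 1.609 m; N'_1 = 27·cos(-6.2°) = 26.8; c'Δl = 27.20; W sinα = -2.9
Slice 2: Δl = 3.0/cos13.9° = 3.091 m; N'_2 = 152·cos13.9° = 147.5; c'Δl = 52.23; W sinα = 36.5
Slice 3: Δl = 2.2/cos39.4° = 2.847 m; N'_3 = 52·cos39.4° = 40.2; c'Δl = 48.11; W sinα = 33.0
Σc'Δl = 127.5 kN/m; ΣN' = 214.6 kN/m; ΣW sinα = 66.6 kN/m
Resisting = 127.5 + 214.6·tan30.0° = 127.5 + 123.9 = 251.4 kN/m
FS = 251.4 / 66.6 = 3.775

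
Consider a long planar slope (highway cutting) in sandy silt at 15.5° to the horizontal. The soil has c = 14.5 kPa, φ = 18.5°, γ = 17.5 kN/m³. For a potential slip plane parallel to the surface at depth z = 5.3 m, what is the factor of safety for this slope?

FS = 1.81

For an infinite slope with a slip plane parallel to the surface (no pore pressure): FS = [c + γz cos²β tanφ] / [γz sinβ cosβ].
γz = 17.5·5.3 = 92.75 kN/m²
Numerator = 14.5 + 92.75·cos²15.5°·tan18.5° = 14.5 + 92.75·0.9286·0.3346 = 43.317 kPa
Denominator = 92.75·sin15.5°·cos15.5° = 92.75·0.2672·0.9636 = 23.885 kPa
FS = 43.317 / 23.885 = 1.814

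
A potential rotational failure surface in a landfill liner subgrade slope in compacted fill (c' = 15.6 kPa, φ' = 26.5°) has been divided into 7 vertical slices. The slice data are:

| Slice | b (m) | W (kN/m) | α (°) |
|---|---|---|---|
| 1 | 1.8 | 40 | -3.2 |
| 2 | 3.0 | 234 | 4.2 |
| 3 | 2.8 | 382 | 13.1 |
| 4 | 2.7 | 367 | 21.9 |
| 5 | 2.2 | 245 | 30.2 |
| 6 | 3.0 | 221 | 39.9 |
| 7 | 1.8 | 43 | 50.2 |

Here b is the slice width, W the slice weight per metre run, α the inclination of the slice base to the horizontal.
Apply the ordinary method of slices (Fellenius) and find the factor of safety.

Ordinary method of slices: FS = Σ[c'·Δl_i + (W_i cosα_i)·tanφ'] / Σ W_i sinα_i, with Δl_i = b_i / cosα_i.
Slice 1: Δl = 1.8/cos(-3.2°) = 1.803 m; N'_1 = 40·cos(-3.2°) = 39.9; c'Δl = 28.12; W sinα = -2.2
Slice 2: Δl = 3.0/cos4.2° = 3.008 m; N'_2 = 234·cos4.2° = 233.4; c'Δl = 46.93; W sinα = 17.1
Slice 3: Δl = 2.8/cos13.1° = 2.875 m; N'_3 = 382·cos13.1° = 372.1; c'Δl = 44.85; W sinα = 86.6
Slice 4: Δl = 2.7/cos21.9° = 2.910 m; N'_4 = 367·cos21.9° = 340.5; c'Δl = 45.40; W sinα = 136.9
Slice 5: Δl = 2.2/cos30.2° = 2.545 m; N'_5 = 245·cos30.2° = 211.7; c'Δl = 39.71; W sinα = 123.2
Slice 6: Δl = 3.0/cos39.9° = 3.911 m; N'_6 = 221·cos39.9° = 169.5; c'Δl = 61.00; W sinα = 141.8
Slice 7: Δl = 1.8/cos50.2° = 2.812 m; N'_7 = 43·cos50.2° = 27.5; c'Δl = 43.87; W sinα = 33.0
Σc'Δl = 309.9 kN/m; ΣN' = 1394.7 kN/m; ΣW sinα = 536.4 kN/m
Resisting = 309.9 + 1394.7·tan26.5° = 309.9 + 695.4 = 1005.2 kN/m
FS = 1005.2 / 536.4 = 1.874

FS = 1.87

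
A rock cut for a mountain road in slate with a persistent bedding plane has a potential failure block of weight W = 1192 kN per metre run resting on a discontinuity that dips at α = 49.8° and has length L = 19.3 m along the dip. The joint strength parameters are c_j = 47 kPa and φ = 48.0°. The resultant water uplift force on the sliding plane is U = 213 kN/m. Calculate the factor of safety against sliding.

FS = 1.68

Resolving the block weight along and normal to the plane and applying the Mohr–Coulomb strength on the joint:
N' = W cosα − U = 1192·cos49.8° − 213 = 556.4 kN/m
Driving force T = W sinα = 1192·sin49.8° = 910.4 kN/m
Resisting force R = c_j·L + N'·tanφ = 47·19.3 + 556.4·tan48.0° = 907.1 + 617.9 = 1525.0 kN/m
FS = R / T = 1525.0 / 910.4 = 1.675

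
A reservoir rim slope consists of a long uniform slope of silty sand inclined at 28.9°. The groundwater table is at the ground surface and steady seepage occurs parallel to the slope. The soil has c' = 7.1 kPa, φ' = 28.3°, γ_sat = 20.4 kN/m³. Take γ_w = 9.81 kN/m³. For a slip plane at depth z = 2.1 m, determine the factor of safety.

With seepage parallel to the slope and the water table at the surface, the effective normal stress on the slip plane uses the buoyant unit weight γ' = γ_sat − γ_w while the driving shear stress uses γ_sat:
FS = [c' + γ' z cos²β tanφ'] / [γ_sat z sinβ cosβ]
γ' = 20.4 − 9.81 = 10.59 kN/m³
Numerator = 7.1 + 10.59·2.1·cos²28.9°·tan28.3° = 7.1 + 10.59·2.1·0.7664·0.5384 = 16.278 kPa
Denominator = 20.4·2.1·sin28.9°·cos28.9° = 20.4·2.1·0.4833·0.8755 = 18.125 kPa
FS = 16.278 / 18.125 = 0.898

FS = 0.90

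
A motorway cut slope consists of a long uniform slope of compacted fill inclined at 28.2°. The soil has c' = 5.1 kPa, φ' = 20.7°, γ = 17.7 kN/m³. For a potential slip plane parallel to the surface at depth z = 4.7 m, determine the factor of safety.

For an infinite slope with a slip plane parallel to the surface (no pore pressure): FS = [c' + γz cos²β tanφ'] / [γz sinβ cosβ].
γz = 17.7·4.7 = 83.19 kN/m²
Numerator = 5.1 + 83.19·cos²28.2°·tan20.7° = 5.1 + 83.19·0.7767·0.3779 = 29.515 kPa
Denominator = 83.19·sin28.2°·cos28.2° = 83.19·0.4726·0.8813 = 34.645 kPa
FS = 29.515 / 34.645 = 0.852

FS = 0.85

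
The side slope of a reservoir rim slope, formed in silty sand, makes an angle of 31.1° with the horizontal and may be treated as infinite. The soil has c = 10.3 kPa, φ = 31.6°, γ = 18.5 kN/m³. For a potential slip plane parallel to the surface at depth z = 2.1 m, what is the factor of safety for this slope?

For an infinite slope with a slip plane parallel to the surface (no pore pressure): FS = [c + γz cos²β tanφ] / [γz sinβ cosβ].
γz = 18.5·2.1 = 38.85 kN/m²
Numerator = 10.3 + 38.85·cos²31.1°·tan31.6° = 10.3 + 38.85·0.7332·0.6152 = 27.824 kPa
Denominator = 38.85·sin31.1°·cos31.1° = 38.85·0.5165·0.8563 = 17.183 kPa
FS = 27.824 / 17.183 = 1.619

FS = 1.62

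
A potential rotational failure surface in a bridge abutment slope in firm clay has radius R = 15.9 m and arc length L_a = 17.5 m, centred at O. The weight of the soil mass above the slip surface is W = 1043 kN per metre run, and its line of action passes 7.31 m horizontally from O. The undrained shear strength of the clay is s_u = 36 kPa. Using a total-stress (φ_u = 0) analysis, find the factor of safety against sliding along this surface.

Taking moments about the centre O, the resisting moment is provided by the undrained shear strength acting along the arc:
M_R = s_u·L_a·R = 36·17.50·15.9 = 10017.0 kN·m/m
M_D = W·d = 1043·7.31 = 7624.3 kN·m/m
FS = M_R / M_D = 10017.0 / 7624.3 = 1.314

FS = 1.31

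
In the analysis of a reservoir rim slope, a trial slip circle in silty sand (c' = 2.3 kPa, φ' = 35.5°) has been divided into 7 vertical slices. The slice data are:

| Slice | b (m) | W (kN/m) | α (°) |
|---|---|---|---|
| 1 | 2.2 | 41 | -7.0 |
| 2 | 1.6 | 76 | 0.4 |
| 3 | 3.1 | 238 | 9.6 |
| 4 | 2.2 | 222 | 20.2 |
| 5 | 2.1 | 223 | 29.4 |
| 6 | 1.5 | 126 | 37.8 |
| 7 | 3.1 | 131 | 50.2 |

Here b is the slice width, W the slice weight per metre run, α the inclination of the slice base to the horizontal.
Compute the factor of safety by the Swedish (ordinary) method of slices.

Ordinary method of slices: FS = Σ[c'·Δl_i + (W_i cosα_i)·tanφ'] / Σ W_i sinα_i, with Δl_i = b_i / cosα_i.
Slice 1: Δl = 2.2/cos(-7.0°) = 2.217 m; N'_1 = 41·cos(-7.0°) = 40.7; c'Δl = 5.10; W sinα = -5.0
Slice 2: Δl = 1.6/cos0.4° = 1.600 m; N'_2 = 76·cos0.4° = 76.0; c'Δl = 3.68; W sinα = 0.5
Slice 3: Δl = 3.1/cos9.6° = 3.144 m; N'_3 = 238·cos9.6° = 234.7; c'Δl = 7.23; W sinα = 39.7
Slice 4: Δl = 2.2/cos20.2° = 2.344 m; N'_4 = 222·cos20.2° = 208.3; c'Δl = 5.39; W sinα = 76.7
Slice 5: Δl = 2.1/cos29.4° = 2.410 m; N'_5 = 223·cos29.4° = 194.3; c'Δl = 5.54; W sinα = 109.5
Slice 6: Δl = 1.5/cos37.8° = 1.898 m; N'_6 = 126·cos37.8° = 99.6; c'Δl = 4.37; W sinα = 77.2
Slice 7: Δl = 3.1/cos50.2° = 4.843 m; N'_7 = 131·cos50.2° = 83.9; c'Δl = 11.14; W sinα = 100.6
Σc'Δl = 42.4 kN/m; ΣN' = 937.4 kN/m; ΣW sinα = 399.2 kN/m
Resisting = 42.4 + 937.4·tan35.5° = 42.4 + 668.6 = 711.1 kN/m
FS = 711.1 / 399.2 = 1.781

FS = 1.78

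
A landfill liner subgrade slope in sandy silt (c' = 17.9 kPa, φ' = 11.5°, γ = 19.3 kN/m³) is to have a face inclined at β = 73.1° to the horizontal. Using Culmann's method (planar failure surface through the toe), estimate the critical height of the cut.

Culmann's analysis gives the critical failure plane at α_cr = (β + φ')/2 = (73.1 + 11.5)/2 = 42.3°, and the critical height
H_c = (4c'/γ) · sinβ cosφ' / [1 − cos(β − φ')]
    = (4·17.9/19.3) · sin73.1°·cos11.5° / [1 − cos(61.6°)]
    = 3.710 · 0.9568·0.9799 / [1 − 0.4756]
    = 3.710 · 0.9376 / 0.5244
    = 6.63 m

H_c = 6.63 m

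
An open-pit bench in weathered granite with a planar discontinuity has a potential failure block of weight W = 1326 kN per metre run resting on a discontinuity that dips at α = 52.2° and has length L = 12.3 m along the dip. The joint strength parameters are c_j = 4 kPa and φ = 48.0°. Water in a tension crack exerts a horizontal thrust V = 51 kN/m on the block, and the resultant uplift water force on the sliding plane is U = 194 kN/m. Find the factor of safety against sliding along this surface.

Resolving the block weight along and normal to the plane and applying the Mohr–Coulomb strength on the joint:
N' = W cosα − U − V sinα = 1326·cos52.2° − 194 − 51·sin52.2° = 578.4 kN/m
Driving force T = W sinα + V cosα = 1326·sin52.2° + 51·cos52.2° = 1079.0 kN/m
Resisting force R = c_j·L + N'·tanφ = 4·12.3 + 578.4·tan48.0° = 49.2 + 642.4 = 691.6 kN/m
FS = R / T = 691.6 / 1079.0 = 0.641

FS = 0.64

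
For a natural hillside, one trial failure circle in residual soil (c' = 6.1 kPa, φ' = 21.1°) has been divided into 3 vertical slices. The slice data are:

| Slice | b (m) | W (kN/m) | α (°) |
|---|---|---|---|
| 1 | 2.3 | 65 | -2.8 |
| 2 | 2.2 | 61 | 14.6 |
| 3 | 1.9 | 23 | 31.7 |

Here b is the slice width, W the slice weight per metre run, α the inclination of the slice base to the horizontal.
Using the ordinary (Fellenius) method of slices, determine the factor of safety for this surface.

Ordinary method of slices: FS = Σ[c'·Δl_i + (W_i cosα_i)·tanφ'] / Σ W_i sinα_i, with Δl_i = b_i / cosα_i.
Slice 1: Δl = 2.3/cos(-2.8°) = 2.303 m; N'_1 = 65·cos(-2.8°) = 64.9; c'Δl = 14.05; W sinα = -3.2
Slice 2: Δl = 2.2/cos14.6° = 2.273 m; N'_2 = 61·cos14.6° = 59.0; c'Δl = 13.87; W sinα = 15.4
Slice 3: Δl = 1.9/cos31.7° = 2.233 m; N'_3 = 23·cos31.7° = 19.6; c'Δl = 13.62; W sinα = 12.1
Σc'Δl = 41.5 kN/m; ΣN' = 143.5 kN/m; ΣW sinα = 24.3 kN/m
Resisting = 41.5 + 143.5·tan21.1° = 41.5 + 55.4 = 96.9 kN/m
FS = 96.9 / 24.3 = 3.991

FS = 3.99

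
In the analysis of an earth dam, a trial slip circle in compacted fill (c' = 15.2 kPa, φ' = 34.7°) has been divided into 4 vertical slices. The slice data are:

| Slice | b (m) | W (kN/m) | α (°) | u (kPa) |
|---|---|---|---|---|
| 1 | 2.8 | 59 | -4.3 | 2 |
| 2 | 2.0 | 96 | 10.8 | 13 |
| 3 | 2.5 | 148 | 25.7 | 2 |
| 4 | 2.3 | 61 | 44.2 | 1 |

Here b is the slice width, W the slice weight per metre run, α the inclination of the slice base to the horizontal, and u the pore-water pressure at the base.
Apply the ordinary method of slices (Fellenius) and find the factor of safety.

FS = 3.03

Ordinary method of slices: FS = Σ[c'·Δl_i + (W_i cosα_i − u_i·Δl_i)·tanφ'] / Σ W_i sinα_i, with Δl_i = b_i / cosα_i.
Slice 1: Δl = 2.8/cos(-4.3°) = 2.808 m; N'_1 = 59·cos(-4.3°) − 2·2.808 = 53.2; c'Δl = 42.68; W sinα = -4.4
Slice 2: Δl = 2.0/cos10.8° = 2.036 m; N'_2 = 96·cos10.8° − 13·2.036 = 67.8; c'Δl = 30.95; W sinα = 18.0
Slice 3: Δl = 2.5/cos25.7° = 2.774 m; N'_3 = 148·cos25.7° − 2·2.774 = 127.8; c'Δl = 42.17; W sinα = 64.2
Slice 4: Δl = 2.3/cos44.2° = 3.208 m; N'_4 = 61·cos44.2° − 1·3.208 = 40.5; c'Δl = 48.76; W sinα = 42.5
Σc'Δl = 164.6 kN/m; ΣN' = 289.4 kN/m; ΣW sinα = 120.3 kN/m
Resisting = 164.6 + 289.4·tan34.7° = 164.6 + 200.4 = 364.9 kN/m
FS = 364.9 / 120.3 = 3.034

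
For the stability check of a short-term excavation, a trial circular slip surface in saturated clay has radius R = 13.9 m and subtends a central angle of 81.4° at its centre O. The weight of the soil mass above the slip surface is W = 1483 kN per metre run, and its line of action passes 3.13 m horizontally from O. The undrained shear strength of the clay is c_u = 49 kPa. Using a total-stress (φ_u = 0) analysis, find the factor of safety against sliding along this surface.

FS = 2.90

Taking moments about the centre O, the resisting moment is provided by the undrained shear strength acting along the arc:
Arc length L_a = R·θ = 13.9·(81.4°·π/180) = 13.9·1.4207 = 19.75 m
M_R = c_u·L_a·R = 49·19.75·13.9 = 13450.2 kN·m/m
M_D = W·d = 1483·3.13 = 4641.8 kN·m/m
FS = M_R / M_D = 13450.2 / 4641.8 = 2.898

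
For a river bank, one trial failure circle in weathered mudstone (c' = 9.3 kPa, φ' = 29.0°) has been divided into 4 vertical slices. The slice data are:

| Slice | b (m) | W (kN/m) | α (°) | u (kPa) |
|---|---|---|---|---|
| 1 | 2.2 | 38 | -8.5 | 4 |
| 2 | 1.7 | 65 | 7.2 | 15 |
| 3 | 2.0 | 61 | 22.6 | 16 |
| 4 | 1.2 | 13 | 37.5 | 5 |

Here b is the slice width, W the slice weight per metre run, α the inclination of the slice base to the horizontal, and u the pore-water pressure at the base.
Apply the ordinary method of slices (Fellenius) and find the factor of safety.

Ordinary method of slices: FS = Σ[c'·Δl_i + (W_i cosα_i − u_i·Δl_i)·tanφ'] / Σ W_i sinα_i, with Δl_i = b_i / cosα_i.
Slice 1: Δl = 2.2/cos(-8.5°) = 2.224 m; N'_1 = 38·cos(-8.5°) − 4·2.224 = 28.7; c'Δl = 20.69; W sinα = -5.6
Slice 2: Δl = 1.7/cos7.2° = 1.714 m; N'_2 = 65·cos7.2° − 15·1.714 = 38.8; c'Δl = 15.94; W sinα = 8.1
Slice 3: Δl = 2.0/cos22.6° = 2.166 m; N'_3 = 61·cos22.6° − 16·2.166 = 21.7; c'Δl = 20.15; W sinα = 23.4
Slice 4: Δl = 1.2/cos37.5° = 1.513 m; N'_4 = 13·cos37.5° − 5·1.513 = 2.8; c'Δl = 14.07; W sinα = 7.9
Σc'Δl = 70.8 kN/m; ΣN' = 91.9 kN/m; ΣW sinα = 33.9 kN/m
Resisting = 70.8 + 91.9·tan29.0° = 70.8 + 50.9 = 121.8 kN/m
FS = 121.8 / 33.9 = 3.593

FS = 3.59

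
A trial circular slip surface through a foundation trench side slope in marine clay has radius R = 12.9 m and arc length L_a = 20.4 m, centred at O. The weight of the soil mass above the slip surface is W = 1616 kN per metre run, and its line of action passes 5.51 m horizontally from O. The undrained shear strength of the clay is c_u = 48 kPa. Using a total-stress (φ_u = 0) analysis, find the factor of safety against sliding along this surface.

Taking moments about the centre O, the resisting moment is provided by the undrained shear strength acting along the arc:
M_R = c_u·L_a·R = 48·20.40·12.9 = 12631.7 kN·m/m
M_D = W·d = 1616·5.51 = 8904.2 kN·m/m
FS = M_R / M_D = 12631.7 / 8904.2 = 1.419

FS = 1.42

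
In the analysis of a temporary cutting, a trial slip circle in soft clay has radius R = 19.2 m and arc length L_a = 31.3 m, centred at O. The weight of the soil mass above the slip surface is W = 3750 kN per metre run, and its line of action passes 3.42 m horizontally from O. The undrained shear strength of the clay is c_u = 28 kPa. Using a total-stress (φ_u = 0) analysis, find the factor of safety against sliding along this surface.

FS = 1.31

Taking moments about the centre O, the resisting moment is provided by the undrained shear strength acting along the arc:
M_R = c_u·L_a·R = 28·31.30·19.2 = 16826.9 kN·m/m
M_D = W·d = 3750·3.42 = 12825.0 kN·m/m
FS = M_R / M_D = 16826.9 / 12825.0 = 1.312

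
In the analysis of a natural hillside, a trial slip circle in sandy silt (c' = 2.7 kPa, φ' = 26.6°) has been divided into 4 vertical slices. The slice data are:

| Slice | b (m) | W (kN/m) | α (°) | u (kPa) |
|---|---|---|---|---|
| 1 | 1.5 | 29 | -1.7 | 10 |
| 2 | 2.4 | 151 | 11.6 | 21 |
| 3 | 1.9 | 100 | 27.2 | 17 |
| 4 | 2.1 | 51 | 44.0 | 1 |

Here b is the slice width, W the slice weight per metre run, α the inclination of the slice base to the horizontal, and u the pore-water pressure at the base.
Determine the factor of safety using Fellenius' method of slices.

FS = 1.11

Ordinary method of slices: FS = Σ[c'·Δl_i + (W_i cosα_i − u_i·Δl_i)·tanφ'] / Σ W_i sinα_i, with Δl_i = b_i / cosα_i.
Slice 1: Δl = 1.5/cos(-1.7°) = 1.501 m; N'_1 = 29·cos(-1.7°) − 10·1.501 = 14.0; c'Δl = 4.05; W sinα = -0.9
Slice 2: Δl = 2.4/cos11.6° = 2.450 m; N'_2 = 151·cos11.6° − 21·2.450 = 96.5; c'Δl = 6.62; W sinα = 30.4
Slice 3: Δl = 1.9/cos27.2° = 2.136 m; N'_3 = 100·cos27.2° − 17·2.136 = 52.6; c'Δl = 5.77; W sinα = 45.7
Slice 4: Δl = 2.1/cos44.0° = 2.919 m; N'_4 = 51·cos44.0° − 1·2.919 = 33.8; c'Δl = 7.88; W sinα = 35.4
Σc'Δl = 24.3 kN/m; ΣN' = 196.8 kN/m; ΣW sinα = 110.6 kN/m
Resisting = 24.3 + 196.8·tan26.6° = 24.3 + 98.6 = 122.9 kN/m
FS = 122.9 / 110.6 = 1.111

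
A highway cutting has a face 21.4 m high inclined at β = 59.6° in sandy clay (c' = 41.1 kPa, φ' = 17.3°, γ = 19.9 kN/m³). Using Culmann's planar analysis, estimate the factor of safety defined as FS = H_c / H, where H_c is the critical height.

FS = 1.22

H_c = (4c'/γ) · sinβ cosφ' / [1 − cos(β − φ')]
    = (4·41.1/19.9) · sin59.6°·cos17.3° / [1 − cos42.3°]
    = 8.261 · 0.8235 / 0.2604 = 26.13 m
FS = H_c / H = 26.13 / 21.4 = 1.221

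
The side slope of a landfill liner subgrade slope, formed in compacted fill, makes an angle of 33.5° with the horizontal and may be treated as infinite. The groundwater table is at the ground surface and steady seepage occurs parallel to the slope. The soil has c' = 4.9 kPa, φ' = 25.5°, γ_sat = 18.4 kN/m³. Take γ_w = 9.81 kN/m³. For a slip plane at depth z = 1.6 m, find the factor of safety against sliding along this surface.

With seepage parallel to the slope and the water table at the surface, the effective normal stress on the slip plane uses the buoyant unit weight γ' = γ_sat − γ_w while the driving shear stress uses γ_sat:
FS = [c' + γ' z cos²β tanφ'] / [γ_sat z sinβ cosβ]
γ' = 18.4 − 9.81 = 8.59 kN/m³
Numerator = 4.9 + 8.59·1.6·cos²33.5°·tan25.5° = 4.9 + 8.59·1.6·0.6954·0.4770 = 9.459 kPa
Denominator = 18.4·1.6·sin33.5°·cos33.5° = 18.4·1.6·0.5519·0.8339 = 13.550 kPa
FS = 9.459 / 13.550 = 0.698

FS = 0.70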